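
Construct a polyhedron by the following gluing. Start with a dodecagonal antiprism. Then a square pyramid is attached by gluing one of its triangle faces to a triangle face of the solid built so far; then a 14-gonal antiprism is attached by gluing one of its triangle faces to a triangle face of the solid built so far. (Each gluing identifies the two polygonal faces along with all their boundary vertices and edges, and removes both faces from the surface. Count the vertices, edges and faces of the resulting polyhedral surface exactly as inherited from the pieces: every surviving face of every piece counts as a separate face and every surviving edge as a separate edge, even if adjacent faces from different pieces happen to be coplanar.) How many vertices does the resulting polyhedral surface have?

51

A dodecagonal antiprism: V=24, E=48, F=26.
Attach a square pyramid (V=5, E=8, F=5) along a 3-gon: merge 3 vertices and 3 edges, delete both glued faces → V=26, E=53, F=29.
Attach a 14-gonal antiprism (V=28, E=56, F=30) along a 3-gon: merge 3 vertices and 3 edges, delete both glued faces → V=51, E=106, F=57.
Check: V − E + F = 51 − 106 + 57 = 2.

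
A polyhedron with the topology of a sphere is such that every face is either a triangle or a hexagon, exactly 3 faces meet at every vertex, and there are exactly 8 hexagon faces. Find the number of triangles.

4

Let x be the number of triangles; then F = 8 + x.
Edge–face incidences: 2E = 6·8 + 3·x = 48 + 3x.
Every vertex has degree 3, so 3V = 2E.
Euler: V − E + F = 2 ⇒ (2E)/3 − E + (8 + x) = 2.
Multiply by 6: 2·(2E) − 3·(2E) + 6·(8 + x) = 12, i.e. 48 + 6x − (48 + 3x) = 12.
Collecting terms: 3x = 12, so x = 4.
Then 2E = 48 + 3·4 = 60, so E = 30, V = 2E/3 = 20, F = 8 + 4 = 12.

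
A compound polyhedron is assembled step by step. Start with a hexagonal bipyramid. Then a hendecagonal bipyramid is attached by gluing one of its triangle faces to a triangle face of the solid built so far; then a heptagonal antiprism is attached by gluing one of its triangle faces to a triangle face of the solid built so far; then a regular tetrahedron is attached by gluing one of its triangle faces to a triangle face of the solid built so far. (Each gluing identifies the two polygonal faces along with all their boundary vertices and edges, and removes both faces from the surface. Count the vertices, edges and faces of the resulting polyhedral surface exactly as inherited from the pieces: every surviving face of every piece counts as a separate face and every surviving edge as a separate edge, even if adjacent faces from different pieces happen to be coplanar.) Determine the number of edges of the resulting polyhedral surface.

76

A hexagonal bipyramid: V=8, E=18, F=12.
Attach a hendecagonal bipyramid (V=13, E=33, F=22) along a 3-gon: merge 3 vertices and 3 edges, delete both glued faces → V=18, E=48, F=32.
Attach a heptagonal antiprism (V=14, E=28, F=16) along a 3-gon: merge 3 vertices and 3 edges, delete both glued faces → V=29, E=73, F=46.
Attach a regular tetrahedron (V=4, E=6, F=4) along a 3-gon: merge 3 vertices and 3 edges, delete both glued faces → V=30, E=76, F=48.
Check: V − E + F = 30 − 76 + 48 = 2.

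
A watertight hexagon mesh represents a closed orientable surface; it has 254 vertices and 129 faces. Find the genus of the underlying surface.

Every face is a hexagon, so 2E = 6·129 = 774, giving E = 387.
χ = V − E + F = 254 − 387 + 129 = -4.
For a closed orientable surface χ = 2 − 2g, so g = (2 − (-4))/2 = 3.

3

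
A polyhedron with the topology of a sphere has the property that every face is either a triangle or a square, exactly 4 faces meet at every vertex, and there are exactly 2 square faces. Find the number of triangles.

Let x be the number of triangles; then F = 2 + x.
Edge–face incidences: 2E = 4·2 + 3·x = 8 + 3x.
Every vertex has degree 4, so 4V = 2E.
Euler: V − E + F = 2 ⇒ (2E)/4 − E + (2 + x) = 2.
Multiply by 8: 2·(2E) − 4·(2E) + 8·(2 + x) = 16, i.e. 16 + 8x − 2·(8 + 3x) = 16.
Collecting terms: 2x = 16, so x = 8.
Then 2E = 8 + 3·8 = 32, so E = 16, V = 2E/4 = 8, F = 2 + 8 = 10.

8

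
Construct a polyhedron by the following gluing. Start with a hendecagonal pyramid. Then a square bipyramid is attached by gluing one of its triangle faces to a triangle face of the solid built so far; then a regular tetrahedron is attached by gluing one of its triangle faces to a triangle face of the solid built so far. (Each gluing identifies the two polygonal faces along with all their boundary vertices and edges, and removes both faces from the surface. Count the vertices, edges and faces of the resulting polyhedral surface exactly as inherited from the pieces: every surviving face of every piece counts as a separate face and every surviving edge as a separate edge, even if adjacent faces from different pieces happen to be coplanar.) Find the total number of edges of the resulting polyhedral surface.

34

A hendecagonal pyramid: V=12, E=22, F=12.
Attach a square bipyramid (V=6, E=12, F=8) along a 3-gon: merge 3 vertices and 3 edges, delete both glued faces → V=15, E=31, F=18.
Attach a regular tetrahedron (V=4, E=6, F=4) along a 3-gon: merge 3 vertices and 3 edges, delete both glued faces → V=16, E=34, F=20.
Check: V − E + F = 16 − 34 + 20 = 2.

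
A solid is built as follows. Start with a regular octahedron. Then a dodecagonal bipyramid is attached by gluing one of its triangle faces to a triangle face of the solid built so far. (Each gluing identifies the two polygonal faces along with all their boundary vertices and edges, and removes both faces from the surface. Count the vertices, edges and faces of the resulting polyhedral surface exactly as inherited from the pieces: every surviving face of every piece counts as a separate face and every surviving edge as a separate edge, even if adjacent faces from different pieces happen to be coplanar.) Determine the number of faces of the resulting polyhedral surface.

30

A regular octahedron: V=6, E=12, F=8.
Attach a dodecagonal bipyramid (V=14, E=36, F=24) along a 3-gon: merge 3 vertices and 3 edges, delete both glued faces → V=17, E=45, F=30.
Check: V − E + F = 17 − 45 + 30 = 2.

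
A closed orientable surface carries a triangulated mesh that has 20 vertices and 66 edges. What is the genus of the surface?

Every face is a triangle and each edge borders two faces, so 3F = 2·66, giving F = 44.
χ = V − E + F = 20 − 66 + 44 = -2.
For a closed orientable surface χ = 2 − 2g, so g = (2 − (-2))/2 = 2.

2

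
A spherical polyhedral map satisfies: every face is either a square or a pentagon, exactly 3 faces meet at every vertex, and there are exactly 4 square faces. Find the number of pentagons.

4

Let x be the number of pentagons; then F = 4 + x.
Edge–face incidences: 2E = 4·4 + 5·x = 16 + 5x.
Every vertex has degree 3, so 3V = 2E.
Euler: V − E + F = 2 ⇒ (2E)/3 − E + (4 + x) = 2.
Multiply by 6: 2·(2E) − 3·(2E) + 6·(4 + x) = 12, i.e. 24 + 6x − (16 + 5x) = 12.
Collecting terms: x + 8 = 12, so x = 4.
Then 2E = 16 + 5·4 = 36, so E = 18, V = 2E/3 = 12, F = 4 + 4 = 8.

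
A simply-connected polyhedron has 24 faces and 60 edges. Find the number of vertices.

Here V − E + F = 2.
V = 2 + E − F = 2 + 60 − 24 = 38.

38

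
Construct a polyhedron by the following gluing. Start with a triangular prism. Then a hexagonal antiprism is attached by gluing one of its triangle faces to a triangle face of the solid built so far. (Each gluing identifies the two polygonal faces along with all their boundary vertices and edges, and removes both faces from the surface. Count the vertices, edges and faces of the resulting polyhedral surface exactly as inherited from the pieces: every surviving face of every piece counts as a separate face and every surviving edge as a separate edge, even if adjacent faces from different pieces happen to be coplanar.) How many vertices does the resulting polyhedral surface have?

15

A triangular prism: V=6, E=9, F=5.
Attach a hexagonal antiprism (V=12, E=24, F=14) along a 3-gon: merge 3 vertices and 3 edges, delete both glued faces → V=15, E=30, F=17.
Check: V − E + F = 15 − 30 + 17 = 2.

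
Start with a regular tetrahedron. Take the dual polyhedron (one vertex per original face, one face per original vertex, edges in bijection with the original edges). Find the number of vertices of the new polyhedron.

4

The base solid has V = 4, E = 6, F = 4.
The dual swaps V and F and preserves E: V′ = F = 4, E′ = E = 6, F′ = V = 4.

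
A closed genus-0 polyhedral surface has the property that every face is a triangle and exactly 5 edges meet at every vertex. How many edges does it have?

30

Each face has 3 edges and each edge borders two faces, so 2E = 3F.
Each vertex has degree 5, so 5V = 2E and hence V = 3F/5.
Euler: V − E + F = 2 ⇒ (3F/5) − (3F/2) + F = 2.
Multiply by 10: (6 − 15 + 10)F = 20, i.e. 1F = 20.
So F = 20, E = 3·20/2 = 30, V = 3·20/5 = 12.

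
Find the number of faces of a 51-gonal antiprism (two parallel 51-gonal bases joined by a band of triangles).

104

An antiprism on an n-gon has two n-gon caps and 2n triangles: V = 2·51 = 102, E = 4·51 = 204, F = 2·51 + 2 = 104.
Check: V − E + F = 102 − 204 + 104 = 2.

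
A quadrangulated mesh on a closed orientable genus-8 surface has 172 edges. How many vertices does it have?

χ = 2 − 2·8 = -14, and every face is a square so 4F = 2E.
F = 2E/4 = 86. Then V = -14 + E − F = -14 + 172 − 86 = 72.

72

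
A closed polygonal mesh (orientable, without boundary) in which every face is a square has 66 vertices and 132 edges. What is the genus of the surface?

1

Every face is a square and each edge borders two faces, so 4F = 2·132, giving F = 66.
χ = V − E + F = 66 − 132 + 66 = 0.
For a closed orientable surface χ = 2 − 2g, so g = (2 − (0))/2 = 1.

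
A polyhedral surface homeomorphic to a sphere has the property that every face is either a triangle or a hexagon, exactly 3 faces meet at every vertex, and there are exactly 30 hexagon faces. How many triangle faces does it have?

Let x be the number of triangles; then F = 30 + x.
Edge–face incidences: 2E = 6·30 + 3·x = 180 + 3x.
Every vertex has degree 3, so 3V = 2E.
Euler: V − E + F = 2 ⇒ (2E)/3 − E + (30 + x) = 2.
Multiply by 6: 2·(2E) − 3·(2E) + 6·(30 + x) = 12, i.e. 180 + 6x − (180 + 3x) = 12.
Collecting terms: 3x = 12, so x = 4.
Then 2E = 180 + 3·4 = 192, so E = 96, V = 2E/3 = 64, F = 30 + 4 = 34.

4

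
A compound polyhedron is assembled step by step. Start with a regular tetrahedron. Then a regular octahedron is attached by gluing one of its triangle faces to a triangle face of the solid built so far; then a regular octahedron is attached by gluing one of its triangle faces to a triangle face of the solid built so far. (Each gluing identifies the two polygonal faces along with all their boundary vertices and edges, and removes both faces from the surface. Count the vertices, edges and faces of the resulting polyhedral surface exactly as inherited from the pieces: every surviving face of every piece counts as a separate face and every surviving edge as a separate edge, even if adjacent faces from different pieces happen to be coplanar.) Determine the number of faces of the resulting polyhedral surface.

A regular tetrahedron: V=4, E=6, F=4.
Attach a regular octahedron (V=6, E=12, F=8) along a 3-gon: merge 3 vertices and 3 edges, delete both glued faces → V=7, E=15, F=10.
Attach a regular octahedron (V=6, E=12, F=8) along a 3-gon: merge 3 vertices and 3 edges, delete both glued faces → V=10, E=24, F=16.
Check: V − E + F = 10 − 24 + 16 = 2.

16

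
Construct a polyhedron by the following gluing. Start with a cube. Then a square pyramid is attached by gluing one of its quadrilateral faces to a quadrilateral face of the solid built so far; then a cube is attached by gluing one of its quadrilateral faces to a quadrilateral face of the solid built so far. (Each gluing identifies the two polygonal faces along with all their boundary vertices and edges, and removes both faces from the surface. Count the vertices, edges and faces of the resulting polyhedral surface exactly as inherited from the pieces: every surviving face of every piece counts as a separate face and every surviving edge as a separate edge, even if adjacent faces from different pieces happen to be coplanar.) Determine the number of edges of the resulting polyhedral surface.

24

A cube: V=8, E=12, F=6.
Attach a square pyramid (V=5, E=8, F=5) along a 4-gon: merge 4 vertices and 4 edges, delete both glued faces → V=9, E=16, F=9.
Attach a cube (V=8, E=12, F=6) along a 4-gon: merge 4 vertices and 4 edges, delete both glued faces → V=13, E=24, F=13.
Check: V − E + F = 13 − 24 + 13 = 2.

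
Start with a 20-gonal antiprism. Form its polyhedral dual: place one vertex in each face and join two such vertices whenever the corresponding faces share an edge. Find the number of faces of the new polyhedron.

40

The base solid has V = 40, E = 80, F = 42.
The dual swaps V and F and preserves E: V′ = F = 42, E′ = E = 80, F′ = V = 40.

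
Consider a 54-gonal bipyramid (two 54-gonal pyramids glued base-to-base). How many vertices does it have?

56

A bipyramid over an n-gon has 2n triangular faces and n + 2 vertices: V = 54 + 2 = 56, E = 3·54 = 162, F = 2·54 = 108.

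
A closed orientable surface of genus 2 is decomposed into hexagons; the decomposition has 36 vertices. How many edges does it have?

χ = 2 − 2·2 = -2, and every face is a hexagon so 6F = 2E.
V − E + F = -2 with E = 6F/2 gives 36 − (6/2 − 1)·F = -2, so F = 19 and E = 57.

57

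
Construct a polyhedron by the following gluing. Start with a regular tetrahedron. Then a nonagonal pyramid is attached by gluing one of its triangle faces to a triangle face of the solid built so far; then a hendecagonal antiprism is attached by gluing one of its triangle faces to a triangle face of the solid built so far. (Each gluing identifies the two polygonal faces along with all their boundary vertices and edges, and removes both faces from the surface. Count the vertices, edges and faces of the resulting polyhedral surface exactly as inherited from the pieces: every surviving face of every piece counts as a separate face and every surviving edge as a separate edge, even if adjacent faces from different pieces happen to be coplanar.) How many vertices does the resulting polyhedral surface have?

30

A regular tetrahedron: V=4, E=6, F=4.
Attach a nonagonal pyramid (V=10, E=18, F=10) along a 3-gon: merge 3 vertices and 3 edges, delete both glued faces → V=11, E=21, F=12.
Attach a hendecagonal antiprism (V=22, E=44, F=24) along a 3-gon: merge 3 vertices and 3 edges, delete both glued faces → V=30, E=62, F=34.
Check: V − E + F = 30 − 62 + 34 = 2.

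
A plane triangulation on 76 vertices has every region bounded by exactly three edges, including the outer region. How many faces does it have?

148

In a plane triangulation 3F = 2E and V − E + F = 2, so F = 2V − 4 = 2·76 − 4 = 148.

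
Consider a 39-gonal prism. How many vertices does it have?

A prism on an n-gon has two n-gon bases and n rectangular sides: V = 2·39 = 78, E = 3·39 = 117, F = 39 + 2 = 41.
Check: V − E + F = 78 − 117 + 41 = 2.

78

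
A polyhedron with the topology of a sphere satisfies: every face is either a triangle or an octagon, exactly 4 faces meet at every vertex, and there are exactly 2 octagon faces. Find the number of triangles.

16

Let x be the number of triangles; then F = 2 + x.
Edge–face incidences: 2E = 8·2 + 3·x = 16 + 3x.
Every vertex has degree 4, so 4V = 2E.
Euler: V − E + F = 2 ⇒ (2E)/4 − E + (2 + x) = 2.
Multiply by 8: 2·(2E) − 4·(2E) + 8·(2 + x) = 16, i.e. 16 + 8x − 2·(16 + 3x) = 16.
Collecting terms: 2x − 16 = 16, so 2x = 32, so x = 16.
Then 2E = 16 + 3·16 = 64, so E = 32, V = 2E/4 = 16, F = 2 + 16 = 18.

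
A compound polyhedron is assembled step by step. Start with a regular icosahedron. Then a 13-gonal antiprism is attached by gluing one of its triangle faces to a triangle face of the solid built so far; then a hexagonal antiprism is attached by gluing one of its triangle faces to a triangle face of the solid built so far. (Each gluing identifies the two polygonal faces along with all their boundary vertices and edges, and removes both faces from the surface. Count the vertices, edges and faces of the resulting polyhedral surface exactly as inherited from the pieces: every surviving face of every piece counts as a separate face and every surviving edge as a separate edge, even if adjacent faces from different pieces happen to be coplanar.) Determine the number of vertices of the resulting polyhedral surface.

A regular icosahedron: V=12, E=30, F=20.
Attach a 13-gonal antiprism (V=26, E=52, F=28) along a 3-gon: merge 3 vertices and 3 edges, delete both glued faces → V=35, E=79, F=46.
Attach a hexagonal antiprism (V=12, E=24, F=14) along a 3-gon: merge 3 vertices and 3 edges, delete both glued faces → V=44, E=100, F=58.
Check: V − E + F = 44 − 100 + 58 = 2.

44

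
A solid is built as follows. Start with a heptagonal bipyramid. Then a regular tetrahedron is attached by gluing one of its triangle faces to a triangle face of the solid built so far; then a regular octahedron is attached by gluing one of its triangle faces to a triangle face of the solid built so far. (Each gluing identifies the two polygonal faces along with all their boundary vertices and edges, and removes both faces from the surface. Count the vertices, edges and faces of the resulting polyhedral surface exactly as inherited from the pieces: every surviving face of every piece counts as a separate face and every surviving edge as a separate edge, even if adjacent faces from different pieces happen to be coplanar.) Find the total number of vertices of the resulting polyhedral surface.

A heptagonal bipyramid: V=9, E=21, F=14.
Attach a regular tetrahedron (V=4, E=6, F=4) along a 3-gon: merge 3 vertices and 3 edges, delete both glued faces → V=10, E=24, F=16.
Attach a regular octahedron (V=6, E=12, F=8) along a 3-gon: merge 3 vertices and 3 edges, delete both glued faces → V=13, E=33, F=22.
Check: V − E + F = 13 − 33 + 22 = 2.

13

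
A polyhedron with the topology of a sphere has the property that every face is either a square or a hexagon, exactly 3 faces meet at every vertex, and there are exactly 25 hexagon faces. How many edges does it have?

87

Let x be the number of squares; then F = 25 + x.
Edge–face incidences: 2E = 6·25 + 4·x = 150 + 4x.
Every vertex has degree 3, so 3V = 2E.
Euler: V − E + F = 2 ⇒ (2E)/3 − E + (25 + x) = 2.
Multiply by 6: 2·(2E) − 3·(2E) + 6·(25 + x) = 12, i.e. 150 + 6x − (150 + 4x) = 12.
Collecting terms: 2x = 12, so x = 6.
Then 2E = 150 + 4·6 = 174, so E = 87, V = 2E/3 = 58, F = 25 + 6 = 31.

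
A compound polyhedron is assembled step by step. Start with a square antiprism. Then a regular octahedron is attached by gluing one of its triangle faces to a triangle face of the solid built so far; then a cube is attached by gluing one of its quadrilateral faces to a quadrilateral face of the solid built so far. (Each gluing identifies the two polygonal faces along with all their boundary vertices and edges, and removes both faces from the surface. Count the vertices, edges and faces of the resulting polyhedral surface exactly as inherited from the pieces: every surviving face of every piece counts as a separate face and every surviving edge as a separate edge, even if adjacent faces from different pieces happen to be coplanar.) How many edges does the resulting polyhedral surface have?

33

A square antiprism: V=8, E=16, F=10.
Attach a regular octahedron (V=6, E=12, F=8) along a 3-gon: merge 3 vertices and 3 edges, delete both glued faces → V=11, E=25, F=16.
Attach a cube (V=8, E=12, F=6) along a 4-gon: merge 4 vertices and 4 edges, delete both glued faces → V=15, E=33, F=20.
Check: V − E + F = 15 − 33 + 20 = 2.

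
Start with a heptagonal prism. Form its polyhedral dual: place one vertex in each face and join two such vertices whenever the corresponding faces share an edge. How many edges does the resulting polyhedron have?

21

The base solid has V = 14, E = 21, F = 9.
The dual swaps V and F and preserves E: V′ = F = 9, E′ = E = 21, F′ = V = 14.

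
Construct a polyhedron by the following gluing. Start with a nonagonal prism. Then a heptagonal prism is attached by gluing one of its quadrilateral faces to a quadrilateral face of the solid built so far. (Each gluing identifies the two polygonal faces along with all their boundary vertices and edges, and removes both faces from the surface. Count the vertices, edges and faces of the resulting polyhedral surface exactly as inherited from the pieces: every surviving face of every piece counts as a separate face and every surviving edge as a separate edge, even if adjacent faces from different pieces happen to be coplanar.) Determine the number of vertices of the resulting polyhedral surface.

A nonagonal prism: V=18, E=27, F=11.
Attach a heptagonal prism (V=14, E=21, F=9) along a 4-gon: merge 4 vertices and 4 edges, delete both glued faces → V=28, E=44, F=18.
Check: V − E + F = 28 − 44 + 18 = 2.

28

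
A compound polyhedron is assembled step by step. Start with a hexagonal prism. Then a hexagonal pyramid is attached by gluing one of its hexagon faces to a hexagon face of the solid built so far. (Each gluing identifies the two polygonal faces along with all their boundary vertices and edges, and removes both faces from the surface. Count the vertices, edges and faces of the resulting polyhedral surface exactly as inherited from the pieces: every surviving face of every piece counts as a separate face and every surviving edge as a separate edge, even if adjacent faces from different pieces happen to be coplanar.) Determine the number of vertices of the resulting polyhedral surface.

13

A hexagonal prism: V=12, E=18, F=8.
Attach a hexagonal pyramid (V=7, E=12, F=7) along a 6-gon: merge 6 vertices and 6 edges, delete both glued faces → V=13, E=24, F=13.
Check: V − E + F = 13 − 24 + 13 = 2.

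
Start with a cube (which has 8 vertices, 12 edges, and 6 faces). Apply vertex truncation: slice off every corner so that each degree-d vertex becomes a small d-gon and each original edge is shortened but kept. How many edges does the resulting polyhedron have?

Truncation replaces each original edge-end by a new vertex, so V′ = 2E = 24.
Each original edge survives, and each old vertex of degree d contributes d new edges; summing degrees gives Σd = 2E, so E′ = E + 2E = 3E = 36.
Each original face survives and each original vertex becomes one new face: F′ = F + V = 14.

36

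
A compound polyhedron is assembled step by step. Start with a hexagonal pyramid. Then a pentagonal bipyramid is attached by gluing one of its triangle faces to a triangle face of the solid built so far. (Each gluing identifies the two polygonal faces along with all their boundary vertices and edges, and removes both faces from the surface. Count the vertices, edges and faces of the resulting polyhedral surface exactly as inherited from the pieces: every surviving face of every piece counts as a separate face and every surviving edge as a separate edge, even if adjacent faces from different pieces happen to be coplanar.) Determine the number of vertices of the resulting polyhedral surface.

A hexagonal pyramid: V=7, E=12, F=7.
Attach a pentagonal bipyramid (V=7, E=15, F=10) along a 3-gon: merge 3 vertices and 3 edges, delete both glued faces → V=11, E=24, F=15.
Check: V − E + F = 11 − 24 + 15 = 2.

11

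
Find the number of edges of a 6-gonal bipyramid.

18

A bipyramid over an n-gon has 2n triangular faces and n + 2 vertices: V = 6 + 2 = 8, E = 3·6 = 18, F = 2·6 = 12.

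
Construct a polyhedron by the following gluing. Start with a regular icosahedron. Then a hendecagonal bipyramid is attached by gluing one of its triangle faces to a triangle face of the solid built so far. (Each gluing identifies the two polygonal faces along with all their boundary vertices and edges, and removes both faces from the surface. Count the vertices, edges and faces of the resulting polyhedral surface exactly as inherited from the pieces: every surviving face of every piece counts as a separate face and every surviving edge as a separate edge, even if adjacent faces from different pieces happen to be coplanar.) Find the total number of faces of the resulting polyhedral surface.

A regular icosahedron: V=12, E=30, F=20.
Attach a hendecagonal bipyramid (V=13, E=33, F=22) along a 3-gon: merge 3 vertices and 3 edges, delete both glued faces → V=22, E=60, F=40.
Check: V − E + F = 22 − 60 + 40 = 2.

40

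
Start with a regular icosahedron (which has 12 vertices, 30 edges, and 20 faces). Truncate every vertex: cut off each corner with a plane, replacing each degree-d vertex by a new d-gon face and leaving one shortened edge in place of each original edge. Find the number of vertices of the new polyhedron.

60

Truncation replaces each original edge-end by a new vertex, so V′ = 2E = 60.
Each original edge survives, and each old vertex of degree d contributes d new edges; summing degrees gives Σd = 2E, so E′ = E + 2E = 3E = 90.
Each original face survives and each original vertex becomes one new face: F′ = F + V = 32.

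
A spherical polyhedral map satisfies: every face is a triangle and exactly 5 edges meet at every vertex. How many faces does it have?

Each face has 3 edges and each edge borders two faces, so 2E = 3F.
Each vertex has degree 5, so 5V = 2E and hence V = 3F/5.
Euler: V − E + F = 2 ⇒ (3F/5) − (3F/2) + F = 2.
Multiply by 10: (6 − 15 + 10)F = 20, i.e. 1F = 20.
So F = 20, E = 3·20/2 = 30, V = 3·20/5 = 12.

20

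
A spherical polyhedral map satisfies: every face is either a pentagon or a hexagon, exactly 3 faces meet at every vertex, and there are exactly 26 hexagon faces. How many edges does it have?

Let x be the number of pentagons; then F = 26 + x.
Edge–face incidences: 2E = 6·26 + 5·x = 156 + 5x.
Every vertex has degree 3, so 3V = 2E.
Euler: V − E + F = 2 ⇒ (2E)/3 − E + (26 + x) = 2.
Multiply by 6: 2·(2E) − 3·(2E) + 6·(26 + x) = 12, i.e. 156 + 6x − (156 + 5x) = 12.
Collecting terms: x = 12.
Then 2E = 156 + 5·12 = 216, so E = 108, V = 2E/3 = 72, F = 26 + 12 = 38.

108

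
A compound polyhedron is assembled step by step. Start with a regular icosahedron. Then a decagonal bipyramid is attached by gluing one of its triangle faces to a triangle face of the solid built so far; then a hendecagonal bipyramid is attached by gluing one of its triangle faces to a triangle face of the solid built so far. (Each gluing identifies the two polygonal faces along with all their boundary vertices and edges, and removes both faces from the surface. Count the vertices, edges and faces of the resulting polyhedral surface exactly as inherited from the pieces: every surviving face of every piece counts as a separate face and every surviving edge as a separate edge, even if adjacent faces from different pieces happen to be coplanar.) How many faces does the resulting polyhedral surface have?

A regular icosahedron: V=12, E=30, F=20.
Attach a decagonal bipyramid (V=12, E=30, F=20) along a 3-gon: merge 3 vertices and 3 edges, delete both glued faces → V=21, E=57, F=38.
Attach a hendecagonal bipyramid (V=13, E=33, F=22) along a 3-gon: merge 3 vertices and 3 edges, delete both glued faces → V=31, E=87, F=58.
Check: V − E + F = 31 − 87 + 58 = 2.

58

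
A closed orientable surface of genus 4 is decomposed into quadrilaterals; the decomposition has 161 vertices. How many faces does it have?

167

χ = 2 − 2·4 = -6, and every face is a square so 4F = 2E.
V − E + F = -6 with E = 4F/2 gives 161 − (4/2 − 1)·F = -6, so F = 167 and E = 334.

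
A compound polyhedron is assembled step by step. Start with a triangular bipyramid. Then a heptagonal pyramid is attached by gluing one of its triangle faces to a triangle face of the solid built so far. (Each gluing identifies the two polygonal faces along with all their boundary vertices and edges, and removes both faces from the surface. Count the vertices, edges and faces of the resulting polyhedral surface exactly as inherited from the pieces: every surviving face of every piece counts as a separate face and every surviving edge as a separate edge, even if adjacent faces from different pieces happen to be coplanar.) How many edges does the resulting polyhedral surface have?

20

A triangular bipyramid: V=5, E=9, F=6.
Attach a heptagonal pyramid (V=8, E=14, F=8) along a 3-gon: merge 3 vertices and 3 edges, delete both glued faces → V=10, E=20, F=12.
Check: V − E + F = 10 − 20 + 12 = 2.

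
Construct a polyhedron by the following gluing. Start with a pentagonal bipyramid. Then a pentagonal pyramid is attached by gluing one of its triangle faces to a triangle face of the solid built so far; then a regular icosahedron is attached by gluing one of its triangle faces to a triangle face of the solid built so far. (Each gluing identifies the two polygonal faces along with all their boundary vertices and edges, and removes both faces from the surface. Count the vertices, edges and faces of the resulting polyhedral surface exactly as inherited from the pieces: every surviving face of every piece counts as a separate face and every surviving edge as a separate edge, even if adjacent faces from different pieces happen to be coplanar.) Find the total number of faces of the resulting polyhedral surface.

A pentagonal bipyramid: V=7, E=15, F=10.
Attach a pentagonal pyramid (V=6, E=10, F=6) along a 3-gon: merge 3 vertices and 3 edges, delete both glued faces → V=10, E=22, F=14.
Attach a regular icosahedron (V=12, E=30, F=20) along a 3-gon: merge 3 vertices and 3 edges, delete both glued faces → V=19, E=49, F=32.
Check: V − E + F = 19 − 49 + 32 = 2.

32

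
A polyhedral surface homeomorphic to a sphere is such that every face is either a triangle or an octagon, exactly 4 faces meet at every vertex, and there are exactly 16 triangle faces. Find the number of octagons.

2

Let x be the number of octagons; then F = 16 + x.
Edge–face incidences: 2E = 3·16 + 8·x = 48 + 8x.
Every vertex has degree 4, so 4V = 2E.
Euler: V − E + F = 2 ⇒ (2E)/4 − E + (16 + x) = 2.
Multiply by 8: 2·(2E) − 4·(2E) + 8·(16 + x) = 16, i.e. 128 + 8x − 2·(48 + 8x) = 16.
Collecting terms: −8x + 32 = 16, so −8x = −16, so x = 2.
Then 2E = 48 + 8·2 = 64, so E = 32, V = 2E/4 = 16, F = 16 + 2 = 18.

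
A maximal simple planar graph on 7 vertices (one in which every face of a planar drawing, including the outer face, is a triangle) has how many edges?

In a plane triangulation 3F = 2E and V − E + F = 2, so E = 3V − 6 = 3·7 − 6 = 15.

15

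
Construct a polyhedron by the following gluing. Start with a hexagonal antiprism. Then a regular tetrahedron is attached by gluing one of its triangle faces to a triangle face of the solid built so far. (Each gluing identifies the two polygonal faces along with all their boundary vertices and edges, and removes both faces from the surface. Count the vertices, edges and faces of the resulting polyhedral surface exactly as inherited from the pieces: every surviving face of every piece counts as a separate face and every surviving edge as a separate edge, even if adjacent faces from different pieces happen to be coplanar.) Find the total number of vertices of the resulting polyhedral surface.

A hexagonal antiprism: V=12, E=24, F=14.
Attach a regular tetrahedron (V=4, E=6, F=4) along a 3-gon: merge 3 vertices and 3 edges, delete both glued faces → V=13, E=27, F=16.
Check: V − E + F = 13 − 27 + 16 = 2.

13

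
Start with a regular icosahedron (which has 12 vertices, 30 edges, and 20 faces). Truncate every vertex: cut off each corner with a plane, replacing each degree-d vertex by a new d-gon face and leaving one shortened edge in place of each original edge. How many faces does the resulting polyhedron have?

32

Truncation replaces each original edge-end by a new vertex, so V′ = 2E = 60.
Each original edge survives, and each old vertex of degree d contributes d new edges; summing degrees gives Σd = 2E, so E′ = E + 2E = 3E = 90.
Each original face survives and each original vertex becomes one new face: F′ = F + V = 32.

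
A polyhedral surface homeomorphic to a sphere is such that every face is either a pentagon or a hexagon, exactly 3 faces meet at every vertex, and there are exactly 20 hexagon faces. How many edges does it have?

90

Let x be the number of pentagons; then F = 20 + x.
Edge–face incidences: 2E = 6·20 + 5·x = 120 + 5x.
Every vertex has degree 3, so 3V = 2E.
Euler: V − E + F = 2 ⇒ (2E)/3 − E + (20 + x) = 2.
Multiply by 6: 2·(2E) − 3·(2E) + 6·(20 + x) = 12, i.e. 120 + 6x − (120 + 5x) = 12.
Collecting terms: x = 12.
Then 2E = 120 + 5·12 = 180, so E = 90, V = 2E/3 = 60, F = 20 + 12 = 32.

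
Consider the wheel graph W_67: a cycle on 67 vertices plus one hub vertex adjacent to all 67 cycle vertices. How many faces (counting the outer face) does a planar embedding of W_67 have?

W_67 has V = 67 + 1 = 68 vertices and E = 2·67 = 134 edges.
By Euler's formula F = 2 − V + E = 2 − 68 + 134 = 68.

68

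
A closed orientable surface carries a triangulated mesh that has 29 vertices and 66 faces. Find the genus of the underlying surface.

3

Every face is a triangle, so 2E = 3·66 = 198, giving E = 99.
χ = V − E + F = 29 − 99 + 66 = -4.
For a closed orientable surface χ = 2 − 2g, so g = (2 − (-4))/2 = 3.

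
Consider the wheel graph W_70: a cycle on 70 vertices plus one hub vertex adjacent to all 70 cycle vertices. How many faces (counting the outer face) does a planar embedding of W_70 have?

71

W_70 has V = 70 + 1 = 71 vertices and E = 2·70 = 140 edges.
By Euler's formula F = 2 − V + E = 2 − 71 + 140 = 71.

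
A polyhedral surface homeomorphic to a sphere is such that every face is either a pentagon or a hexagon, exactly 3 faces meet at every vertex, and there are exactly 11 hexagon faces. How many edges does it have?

Let x be the number of pentagons; then F = 11 + x.
Edge–face incidences: 2E = 6·11 + 5·x = 66 + 5x.
Every vertex has degree 3, so 3V = 2E.
Euler: V − E + F = 2 ⇒ (2E)/3 − E + (11 + x) = 2.
Multiply by 6: 2·(2E) − 3·(2E) + 6·(11 + x) = 12, i.e. 66 + 6x − (66 + 5x) = 12.
Collecting terms: x = 12.
Then 2E = 66 + 5·12 = 126, so E = 63, V = 2E/3 = 42, F = 11 + 12 = 23.

63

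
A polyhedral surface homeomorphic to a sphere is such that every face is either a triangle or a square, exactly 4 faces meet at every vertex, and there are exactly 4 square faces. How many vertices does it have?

Let x be the number of triangles; then F = 4 + x.
Edge–face incidences: 2E = 4·4 + 3·x = 16 + 3x.
Every vertex has degree 4, so 4V = 2E.
Euler: V − E + F = 2 ⇒ (2E)/4 − E + (4 + x) = 2.
Multiply by 8: 2·(2E) − 4·(2E) + 8·(4 + x) = 16, i.e. 32 + 8x − 2·(16 + 3x) = 16.
Collecting terms: 2x = 16, so x = 8.
Then 2E = 16 + 3·8 = 40, so E = 20, V = 2E/4 = 10, F = 4 + 8 = 12.

10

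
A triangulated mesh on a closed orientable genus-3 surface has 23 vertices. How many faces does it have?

χ = 2 − 2·3 = -4, and every face is a triangle so 3F = 2E.
V − E + F = -4 with E = 3F/2 gives 23 − (3/2 − 1)·F = -4, so F = 54 and E = 81.

54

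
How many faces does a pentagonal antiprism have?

12

An antiprism on an n-gon has two n-gon caps and 2n triangles: V = 2·5 = 10, E = 4·5 = 20, F = 2·5 + 2 = 12.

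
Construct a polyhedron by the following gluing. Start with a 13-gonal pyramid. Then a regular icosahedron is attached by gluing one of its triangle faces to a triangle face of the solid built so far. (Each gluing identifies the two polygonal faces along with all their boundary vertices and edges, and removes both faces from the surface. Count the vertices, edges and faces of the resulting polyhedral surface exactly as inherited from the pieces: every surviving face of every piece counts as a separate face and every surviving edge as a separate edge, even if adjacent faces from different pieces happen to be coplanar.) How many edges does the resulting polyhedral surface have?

A 13-gonal pyramid: V=14, E=26, F=14.
Attach a regular icosahedron (V=12, E=30, F=20) along a 3-gon: merge 3 vertices and 3 edges, delete both glued faces → V=23, E=53, F=32.
Check: V − E + F = 23 − 53 + 32 = 2.

53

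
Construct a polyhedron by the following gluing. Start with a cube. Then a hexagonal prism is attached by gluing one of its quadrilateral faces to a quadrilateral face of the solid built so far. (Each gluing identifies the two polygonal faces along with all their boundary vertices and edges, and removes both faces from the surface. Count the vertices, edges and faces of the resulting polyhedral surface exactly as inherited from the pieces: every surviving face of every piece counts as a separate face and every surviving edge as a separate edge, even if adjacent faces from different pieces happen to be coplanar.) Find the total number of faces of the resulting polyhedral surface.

12

A cube: V=8, E=12, F=6.
Attach a hexagonal prism (V=12, E=18, F=8) along a 4-gon: merge 4 vertices and 4 edges, delete both glued faces → V=16, E=26, F=12.
Check: V − E + F = 16 − 26 + 12 = 2.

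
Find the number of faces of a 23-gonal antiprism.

An antiprism on an n-gon has two n-gon caps and 2n triangles: V = 2·23 = 46, E = 4·23 = 92, F = 2·23 + 2 = 48.
Check: V − E + F = 46 − 92 + 48 = 2.

48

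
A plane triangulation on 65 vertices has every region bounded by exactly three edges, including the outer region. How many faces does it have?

126

In a plane triangulation 3F = 2E and V − E + F = 2, so F = 2V − 4 = 2·65 − 4 = 126.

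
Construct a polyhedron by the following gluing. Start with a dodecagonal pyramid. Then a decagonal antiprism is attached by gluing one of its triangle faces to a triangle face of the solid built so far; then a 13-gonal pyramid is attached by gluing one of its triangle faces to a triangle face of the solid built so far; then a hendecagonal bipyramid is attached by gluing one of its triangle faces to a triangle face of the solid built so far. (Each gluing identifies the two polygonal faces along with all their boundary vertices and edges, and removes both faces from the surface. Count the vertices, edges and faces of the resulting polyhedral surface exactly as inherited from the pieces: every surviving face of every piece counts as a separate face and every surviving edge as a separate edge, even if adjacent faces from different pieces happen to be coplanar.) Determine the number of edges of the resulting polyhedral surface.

A dodecagonal pyramid: V=13, E=24, F=13.
Attach a decagonal antiprism (V=20, E=40, F=22) along a 3-gon: merge 3 vertices and 3 edges, delete both glued faces → V=30, E=61, F=33.
Attach a 13-gonal pyramid (V=14, E=26, F=14) along a 3-gon: merge 3 vertices and 3 edges, delete both glued faces → V=41, E=84, F=45.
Attach a hendecagonal bipyramid (V=13, E=33, F=22) along a 3-gon: merge 3 vertices and 3 edges, delete both glued faces → V=51, E=114, F=65.
Check: V − E + F = 51 − 114 + 65 = 2.

114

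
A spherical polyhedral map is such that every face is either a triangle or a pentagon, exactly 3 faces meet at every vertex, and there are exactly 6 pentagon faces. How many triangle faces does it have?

2

Let x be the number of triangles; then F = 6 + x.
Edge–face incidences: 2E = 5·6 + 3·x = 30 + 3x.
Every vertex has degree 3, so 3V = 2E.
Euler: V − E + F = 2 ⇒ (2E)/3 − E + (6 + x) = 2.
Multiply by 6: 2·(2E) − 3·(2E) + 6·(6 + x) = 12, i.e. 36 + 6x − (30 + 3x) = 12.
Collecting terms: 3x + 6 = 12, so 3x = 6, so x = 2.
Then 2E = 30 + 3·2 = 36, so E = 18, V = 2E/3 = 12, F = 6 + 2 = 8.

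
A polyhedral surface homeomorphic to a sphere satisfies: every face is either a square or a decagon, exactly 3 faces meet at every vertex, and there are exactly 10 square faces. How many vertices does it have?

20

Let x be the number of decagons; then F = 10 + x.
Edge–face incidences: 2E = 4·10 + 10·x = 40 + 10x.
Every vertex has degree 3, so 3V = 2E.
Euler: V − E + F = 2 ⇒ (2E)/3 − E + (10 + x) = 2.
Multiply by 6: 2·(2E) − 3·(2E) + 6·(10 + x) = 12, i.e. 60 + 6x − (40 + 10x) = 12.
Collecting terms: −4x + 20 = 12, so −4x = −8, so x = 2.
Then 2E = 40 + 10·2 = 60, so E = 30, V = 2E/3 = 20, F = 10 + 2 = 12.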